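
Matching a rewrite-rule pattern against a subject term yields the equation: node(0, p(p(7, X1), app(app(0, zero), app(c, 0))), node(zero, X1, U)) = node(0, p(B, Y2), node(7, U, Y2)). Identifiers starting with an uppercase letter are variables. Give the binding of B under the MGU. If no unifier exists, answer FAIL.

FAIL

Decompose node/3: 0 = 0,  p(p(7, X1), app(app(0, zero), app(c, 0))) = p(B, Y2),  node(zero, X1, U) = node(7, U, Y2).
Delete trivial equation 0 = 0.
Decompose p/2: p(7, X1) = B,  app(app(0, zero), app(c, 0)) = Y2.
Bind B := p(7, X1); no other remaining equation mentions B.
Bind Y2 := app(app(0, zero), app(c, 0)); substituting into the remaining equation gives: node(zero, X1, U) = node(7, U, app(app(0, zero), app(c, 0))).
Decompose node/3: zero = 7,  X1 = U,  U = app(app(0, zero), app(c, 0)).
Clash: constants zero and 7 differ; no unifier exists.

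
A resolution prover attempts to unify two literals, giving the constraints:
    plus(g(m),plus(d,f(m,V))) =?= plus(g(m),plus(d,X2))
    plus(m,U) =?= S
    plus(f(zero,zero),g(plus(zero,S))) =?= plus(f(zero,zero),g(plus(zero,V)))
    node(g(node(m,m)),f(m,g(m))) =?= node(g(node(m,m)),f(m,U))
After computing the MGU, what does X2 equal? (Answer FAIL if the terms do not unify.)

Decompose plus/2: g(m) =?= g(m),  plus(d,f(m,V)) =?= plus(d,X2).
Delete trivial equation g(m) =?= g(m).
Decompose plus/2: d =?= d,  f(m,V) =?= X2.
Delete trivial equation d =?= d.
Bind X2 := f(m,V); no other remaining equation mentions X2.
Bind S := plus(m,U); substituting into the one remaining equation that mentions S gives: plus(f(zero,zero),g(plus(zero,plus(m,U)))) =?= plus(f(zero,zero),g(plus(zero,V))).
Decompose plus/2: f(zero,zero) =?= f(zero,zero),  g(plus(zero,plus(m,U))) =?= g(plus(zero,V)).
Delete trivial equation f(zero,zero) =?= f(zero,zero).
Decompose g/1: plus(zero,plus(m,U)) =?= plus(zero,V).
Decompose plus/2: zero =?= zero,  plus(m,U) =?= V.
Delete trivial equation zero =?= zero.
Bind V := plus(m,U); no other remaining equation mentions V. Substituting into the earlier binding gives X2 := f(m,plus(m,U)).
Decompose node/2: g(node(m,m)) =?= g(node(m,m)),  f(m,g(m)) =?= f(m,U).
Delete trivial equation g(node(m,m)) =?= g(node(m,m)).
Decompose f/2: m =?= m,  g(m) =?= U.
Delete trivial equation m =?= m.
Bind U := g(m). Substituting into the earlier bindings gives X2 := f(m,plus(m,g(m))), S := plus(m,g(m)), V := plus(m,g(m)).
MGU = { X2 -> f(m,plus(m,g(m))), S -> plus(m,g(m)), V -> plus(m,g(m)), U -> g(m) }, so X2 -> f(m,plus(m,g(m))).

f(m,plus(m,g(m)))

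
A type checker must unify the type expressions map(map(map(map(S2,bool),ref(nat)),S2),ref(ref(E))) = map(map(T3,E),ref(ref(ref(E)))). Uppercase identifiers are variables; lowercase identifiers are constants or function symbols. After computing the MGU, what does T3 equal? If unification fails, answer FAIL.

Decompose map/2: map(map(map(S2,bool),ref(nat)),S2) = map(T3,E),  ref(ref(E)) = ref(ref(ref(E))).
Decompose map/2: map(map(S2,bool),ref(nat)) = T3,  S2 = E.
Bind T3 := map(map(S2,bool),ref(nat)); no other remaining equation mentions T3.
Bind S2 := E; no other remaining equation mentions S2. Substituting into the earlier binding gives T3 := map(map(E,bool),ref(nat)).
Decompose ref/1: ref(E) = ref(ref(E)).
Decompose ref/1: E = ref(E).
Occurs check fails: E occurs in ref(E); the equation E = ref(E) has no finite solution.

FAIL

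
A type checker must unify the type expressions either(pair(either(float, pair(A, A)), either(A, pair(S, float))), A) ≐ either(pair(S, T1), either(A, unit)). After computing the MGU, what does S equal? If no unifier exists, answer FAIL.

FAIL

Decompose either/2: pair(either(float, pair(A, A)), either(A, pair(S, float))) ≐ pair(S, T1),  A ≐ either(A, unit).
Decompose pair/2: either(float, pair(A, A)) ≐ S,  either(A, pair(S, float)) ≐ T1.
Bind S := either(float, pair(A, A)); substituting into the one remaining equation that mentions S gives: either(A, pair(either(float, pair(A, A)), float)) ≐ T1.
Bind T1 := either(A, pair(either(float, pair(A, A)), float)); no other remaining equation mentions T1.
Occurs check fails: A occurs in either(A, unit); the equation A ≐ either(A, unit) has no finite solution.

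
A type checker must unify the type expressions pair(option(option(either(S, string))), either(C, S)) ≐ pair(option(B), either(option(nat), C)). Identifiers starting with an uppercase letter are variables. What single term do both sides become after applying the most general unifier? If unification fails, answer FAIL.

pair(option(option(either(option(nat), string))), either(option(nat), option(nat)))

Decompose pair/2: option(option(either(S, string))) ≐ option(B),  either(C, S) ≐ either(option(nat), C).
Decompose option/1: option(either(S, string)) ≐ B.
Bind B := option(either(S, string)); no other remaining equation mentions B.
Decompose either/2: C ≐ option(nat),  S ≐ C.
Bind C := option(nat); substituting into the remaining equation gives: S ≐ option(nat).
Bind S := option(nat). Substituting into the earlier binding gives B := option(either(option(nat), string)).
Applying the MGU to either side gives pair(option(option(either(option(nat), string))), either(option(nat), option(nat))).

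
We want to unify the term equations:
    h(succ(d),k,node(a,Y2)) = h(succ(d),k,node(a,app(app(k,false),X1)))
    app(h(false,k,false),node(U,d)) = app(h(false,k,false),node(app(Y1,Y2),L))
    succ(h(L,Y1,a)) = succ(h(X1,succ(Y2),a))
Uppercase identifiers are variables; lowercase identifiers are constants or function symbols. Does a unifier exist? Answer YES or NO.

YES

Decompose h/3: succ(d) = succ(d),  k = k,  node(a,Y2) = node(a,app(app(k,false),X1)).
Delete trivial equation succ(d) = succ(d).
Delete trivial equation k = k.
Decompose node/2: a = a,  Y2 = app(app(k,false),X1).
Delete trivial equation a = a.
Bind Y2 := app(app(k,false),X1); substituting into the remaining equations gives: app(h(false,k,false),node(U,d)) = app(h(false,k,false),node(app(Y1,app(app(k,false),X1)),L)),  succ(h(L,Y1,a)) = succ(h(X1,succ(app(app(k,false),X1)),a)).
Decompose app/2: h(false,k,false) = h(false,k,false),  node(U,d) = node(app(Y1,app(app(k,false),X1)),L).
Delete trivial equation h(false,k,false) = h(false,k,false).
Decompose node/2: U = app(Y1,app(app(k,false),X1)),  d = L.
Bind U := app(Y1,app(app(k,false),X1)); no other remaining equation mentions U.
Bind L := d; substituting into the remaining equation gives: succ(h(d,Y1,a)) = succ(h(X1,succ(app(app(k,false),X1)),a)).
Decompose succ/1: h(d,Y1,a) = h(X1,succ(app(app(k,false),X1)),a).
Decompose h/3: d = X1,  Y1 = succ(app(app(k,false),X1)),  a = a.
Bind X1 := d; substituting into the one remaining equation that mentions X1 gives: Y1 = succ(app(app(k,false),d)). Substituting into the earlier bindings gives Y2 := app(app(k,false),d), U := app(Y1,app(app(k,false),d)).
Bind Y1 := succ(app(app(k,false),d)); no other remaining equation mentions Y1. Substituting into the earlier binding gives U := app(succ(app(app(k,false),d)),app(app(k,false),d)).
Delete trivial equation a = a.
No equations remain and no clash or occurs-check failure arose, so a unifier exists.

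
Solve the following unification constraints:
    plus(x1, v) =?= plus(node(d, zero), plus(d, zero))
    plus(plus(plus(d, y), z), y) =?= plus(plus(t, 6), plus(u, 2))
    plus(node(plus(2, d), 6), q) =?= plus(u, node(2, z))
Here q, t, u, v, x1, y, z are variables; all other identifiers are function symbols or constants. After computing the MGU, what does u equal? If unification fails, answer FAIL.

Decompose plus/2: x1 =?= node(d, zero),  v =?= plus(d, zero).
Bind x1 := node(d, zero); no other remaining equation mentions x1.
Bind v := plus(d, zero); no other remaining equation mentions v.
Decompose plus/2: plus(plus(d, y), z) =?= plus(t, 6),  y =?= plus(u, 2).
Decompose plus/2: plus(d, y) =?= t,  z =?= 6.
Bind t := plus(d, y); no other remaining equation mentions t.
Bind z := 6; substituting into the one remaining equation that mentions z gives: plus(node(plus(2, d), 6), q) =?= plus(u, node(2, 6)).
Bind y := plus(u, 2); no other remaining equation mentions y. Substituting into the earlier binding gives t := plus(d, plus(u, 2)).
Decompose plus/2: node(plus(2, d), 6) =?= u,  q =?= node(2, 6).
Bind u := node(plus(2, d), 6); no other remaining equation mentions u. Substituting into the earlier bindings gives t := plus(d, plus(node(plus(2, d), 6), 2)), y := plus(node(plus(2, d), 6), 2).
Bind q := node(2, 6).
MGU = { x1 -> node(d, zero), v -> plus(d, zero), t -> plus(d, plus(node(plus(2, d), 6), 2)), z -> 6, y -> plus(node(plus(2, d), 6), 2), u -> node(plus(2, d), 6), q -> node(2, 6) }, so u -> node(plus(2, d), 6).

node(plus(2, d), 6)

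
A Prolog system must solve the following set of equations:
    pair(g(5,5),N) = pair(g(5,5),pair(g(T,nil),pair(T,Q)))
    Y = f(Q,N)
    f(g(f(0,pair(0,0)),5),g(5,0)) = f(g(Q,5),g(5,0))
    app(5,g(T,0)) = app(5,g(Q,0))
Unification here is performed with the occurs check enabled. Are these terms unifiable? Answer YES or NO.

YES

Decompose pair/2: g(5,5) = g(5,5),  N = pair(g(T,nil),pair(T,Q)).
Delete trivial equation g(5,5) = g(5,5).
Bind N := pair(g(T,nil),pair(T,Q)); substituting into the one remaining equation that mentions N gives: Y = f(Q,pair(g(T,nil),pair(T,Q))).
Bind Y := f(Q,pair(g(T,nil),pair(T,Q))); no other remaining equation mentions Y.
Decompose f/2: g(f(0,pair(0,0)),5) = g(Q,5),  g(5,0) = g(5,0).
Decompose g/2: f(0,pair(0,0)) = Q,  5 = 5.
Bind Q := f(0,pair(0,0)); substituting into the one remaining equation that mentions Q gives: app(5,g(T,0)) = app(5,g(f(0,pair(0,0)),0)). Substituting into the earlier bindings gives N := pair(g(T,nil),pair(T,f(0,pair(0,0)))), Y := f(f(0,pair(0,0)),pair(g(T,nil),pair(T,f(0,pair(0,0))))).
Delete trivial equation 5 = 5.
Delete trivial equation g(5,0) = g(5,0).
Decompose app/2: 5 = 5,  g(T,0) = g(f(0,pair(0,0)),0).
Delete trivial equation 5 = 5.
Decompose g/2: T = f(0,pair(0,0)),  0 = 0.
Bind T := f(0,pair(0,0)); no other remaining equation mentions T. Substituting into the earlier bindings gives N := pair(g(f(0,pair(0,0)),nil),pair(f(0,pair(0,0)),f(0,pair(0,0)))), Y := f(f(0,pair(0,0)),pair(g(f(0,pair(0,0)),nil),pair(f(0,pair(0,0)),f(0,pair(0,0))))).
Delete trivial equation 0 = 0.
No equations remain and no clash or occurs-check failure arose, so a unifier exists.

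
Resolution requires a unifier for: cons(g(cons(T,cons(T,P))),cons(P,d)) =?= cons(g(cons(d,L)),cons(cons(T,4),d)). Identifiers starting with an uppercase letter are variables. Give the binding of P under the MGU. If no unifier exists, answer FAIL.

Decompose cons/2: g(cons(T,cons(T,P))) =?= g(cons(d,L)),  cons(P,d) =?= cons(cons(T,4),d).
Decompose g/1: cons(T,cons(T,P)) =?= cons(d,L).
Decompose cons/2: T =?= d,  cons(T,P) =?= L.
Bind T := d; substituting into the remaining equations gives: cons(d,P) =?= L,  cons(P,d) =?= cons(cons(d,4),d).
Bind L := cons(d,P); no other remaining equation mentions L.
Decompose cons/2: P =?= cons(d,4),  d =?= d.
Bind P := cons(d,4); no other remaining equation mentions P. Substituting into the earlier binding gives L := cons(d,cons(d,4)).
Delete trivial equation d =?= d.
MGU = { T ↦ d, L ↦ cons(d,cons(d,4)), P ↦ cons(d,4) }, so P ↦ cons(d,4).

cons(d,4)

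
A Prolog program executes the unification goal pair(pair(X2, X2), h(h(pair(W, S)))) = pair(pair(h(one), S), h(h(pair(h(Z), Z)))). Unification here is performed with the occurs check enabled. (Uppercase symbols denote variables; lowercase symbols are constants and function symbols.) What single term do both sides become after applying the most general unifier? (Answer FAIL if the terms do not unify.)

Decompose pair/2: pair(X2, X2) = pair(h(one), S),  h(h(pair(W, S))) = h(h(pair(h(Z), Z))).
Decompose pair/2: X2 = h(one),  X2 = S.
Bind X2 := h(one); substituting into the one remaining equation that mentions X2 gives: h(one) = S.
Bind S := h(one); substituting into the remaining equation gives: h(h(pair(W, h(one)))) = h(h(pair(h(Z), Z))).
Decompose h/1: h(pair(W, h(one))) = h(pair(h(Z), Z)).
Decompose h/1: pair(W, h(one)) = pair(h(Z), Z).
Decompose pair/2: W = h(Z),  h(one) = Z.
Bind W := h(Z); no other remaining equation mentions W.
Bind Z := h(one). Substituting into the earlier binding gives W := h(h(one)).
Applying the MGU to either side gives pair(pair(h(one), h(one)), h(h(pair(h(h(one)), h(one))))).

pair(pair(h(one), h(one)), h(h(pair(h(h(one)), h(one)))))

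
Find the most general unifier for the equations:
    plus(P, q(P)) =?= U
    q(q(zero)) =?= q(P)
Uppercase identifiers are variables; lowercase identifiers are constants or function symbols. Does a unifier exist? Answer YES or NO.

YES

Bind U := plus(P, q(P)); no other remaining equation mentions U.
Decompose q/1: q(zero) =?= P.
Bind P := q(zero). Substituting into the earlier binding gives U := plus(q(zero), q(q(zero))).
No equations remain and no clash or occurs-check failure arose, so a unifier exists.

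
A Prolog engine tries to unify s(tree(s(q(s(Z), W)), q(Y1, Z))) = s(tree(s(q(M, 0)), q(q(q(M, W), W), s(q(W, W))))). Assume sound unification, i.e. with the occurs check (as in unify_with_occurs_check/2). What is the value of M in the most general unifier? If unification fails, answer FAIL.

s(s(q(0, 0)))

Decompose s/1: tree(s(q(s(Z), W)), q(Y1, Z)) = tree(s(q(M, 0)), q(q(q(M, W), W), s(q(W, W)))).
Decompose tree/2: s(q(s(Z), W)) = s(q(M, 0)),  q(Y1, Z) = q(q(q(M, W), W), s(q(W, W))).
Decompose s/1: q(s(Z), W) = q(M, 0).
Decompose q/2: s(Z) = M,  W = 0.
Bind M := s(Z); substituting into the one remaining equation that mentions M gives: q(Y1, Z) = q(q(q(s(Z), W), W), s(q(W, W))).
Bind W := 0; substituting into the remaining equation gives: q(Y1, Z) = q(q(q(s(Z), 0), 0), s(q(0, 0))).
Decompose q/2: Y1 = q(q(s(Z), 0), 0),  Z = s(q(0, 0)).
Bind Y1 := q(q(s(Z), 0), 0); no other remaining equation mentions Y1.
Bind Z := s(q(0, 0)). Substituting into the earlier bindings gives M := s(s(q(0, 0))), Y1 := q(q(s(s(q(0, 0))), 0), 0).
MGU = { M -> s(s(q(0, 0))), W -> 0, Y1 -> q(q(s(s(q(0, 0))), 0), 0), Z -> s(q(0, 0)) }, so M -> s(s(q(0, 0))).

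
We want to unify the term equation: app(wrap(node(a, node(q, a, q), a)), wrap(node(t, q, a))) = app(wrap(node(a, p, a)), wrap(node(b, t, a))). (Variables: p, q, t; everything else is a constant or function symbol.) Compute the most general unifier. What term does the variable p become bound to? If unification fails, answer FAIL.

node(b, a, b)

Decompose app/2: wrap(node(a, node(q, a, q), a)) = wrap(node(a, p, a)),  wrap(node(t, q, a)) = wrap(node(b, t, a)).
Decompose wrap/1: node(a, node(q, a, q), a) = node(a, p, a).
Decompose node/3: a = a,  node(q, a, q) = p,  a = a.
Delete trivial equation a = a.
Bind p := node(q, a, q); no other remaining equation mentions p.
Delete trivial equation a = a.
Decompose wrap/1: node(t, q, a) = node(b, t, a).
Decompose node/3: t = b,  q = t,  a = a.
Bind t := b; substituting into the one remaining equation that mentions t gives: q = b.
Bind q := b; no other remaining equation mentions q. Substituting into the earlier binding gives p := node(b, a, b).
Delete trivial equation a = a.
MGU = { p := node(b, a, b), t := b, q := b }, so p := node(b, a, b).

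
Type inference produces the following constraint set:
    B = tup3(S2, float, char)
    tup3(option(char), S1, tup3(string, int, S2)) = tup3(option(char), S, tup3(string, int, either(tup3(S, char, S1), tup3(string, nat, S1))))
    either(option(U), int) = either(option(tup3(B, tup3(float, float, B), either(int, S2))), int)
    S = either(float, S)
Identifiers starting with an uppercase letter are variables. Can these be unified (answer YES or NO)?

Bind B := tup3(S2, float, char); substituting into the one remaining equation that mentions B gives: either(option(U), int) = either(option(tup3(tup3(S2, float, char), tup3(float, float, tup3(S2, float, char)), either(int, S2))), int).
Decompose tup3/3: option(char) = option(char),  S1 = S,  tup3(string, int, S2) = tup3(string, int, either(tup3(S, char, S1), tup3(string, nat, S1))).
Delete trivial equation option(char) = option(char).
Bind S1 := S; substituting into the one remaining equation that mentions S1 gives: tup3(string, int, S2) = tup3(string, int, either(tup3(S, char, S), tup3(string, nat, S))).
Decompose tup3/3: string = string,  int = int,  S2 = either(tup3(S, char, S), tup3(string, nat, S)).
Delete trivial equation string = string.
Delete trivial equation int = int.
Bind S2 := either(tup3(S, char, S), tup3(string, nat, S)); substituting into the one remaining equation that mentions S2 gives: either(option(U), int) = either(option(tup3(tup3(either(tup3(S, char, S), tup3(string, nat, S)), float, char), tup3(float, float, tup3(either(tup3(S, char, S), tup3(string, nat, S)), float, char)), either(int, either(tup3(S, char, S), tup3(string, nat, S))))), int). Substituting into the earlier binding gives B := tup3(either(tup3(S, char, S), tup3(string, nat, S)), float, char).
Decompose either/2: option(U) = option(tup3(tup3(either(tup3(S, char, S), tup3(string, nat, S)), float, char), tup3(float, float, tup3(either(tup3(S, char, S), tup3(string, nat, S)), float, char)), either(int, either(tup3(S, char, S), tup3(string, nat, S))))),  int = int.
Decompose option/1: U = tup3(tup3(either(tup3(S, char, S), tup3(string, nat, S)), float, char), tup3(float, float, tup3(either(tup3(S, char, S), tup3(string, nat, S)), float, char)), either(int, either(tup3(S, char, S), tup3(string, nat, S)))).
Bind U := tup3(tup3(either(tup3(S, char, S), tup3(string, nat, S)), float, char), tup3(float, float, tup3(either(tup3(S, char, S), tup3(string, nat, S)), float, char)), either(int, either(tup3(S, char, S), tup3(string, nat, S)))); no other remaining equation mentions U.
Delete trivial equation int = int.
Occurs check fails: S occurs in either(float, S); the equation S = either(float, S) has no finite solution.

NO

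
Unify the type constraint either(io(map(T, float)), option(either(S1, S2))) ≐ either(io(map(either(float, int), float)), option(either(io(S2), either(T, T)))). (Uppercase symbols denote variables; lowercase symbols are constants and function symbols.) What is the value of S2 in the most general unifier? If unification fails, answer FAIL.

Decompose either/2: io(map(T, float)) ≐ io(map(either(float, int), float)),  option(either(S1, S2)) ≐ option(either(io(S2), either(T, T))).
Decompose io/1: map(T, float) ≐ map(either(float, int), float).
Decompose map/2: T ≐ either(float, int),  float ≐ float.
Bind T := either(float, int); substituting into the one remaining equation that mentions T gives: option(either(S1, S2)) ≐ option(either(io(S2), either(either(float, int), either(float, int)))).
Delete trivial equation float ≐ float.
Decompose option/1: either(S1, S2) ≐ either(io(S2), either(either(float, int), either(float, int))).
Decompose either/2: S1 ≐ io(S2),  S2 ≐ either(either(float, int), either(float, int)).
Bind S1 := io(S2); no other remaining equation mentions S1.
Bind S2 := either(either(float, int), either(float, int)). Substituting into the earlier binding gives S1 := io(either(either(float, int), either(float, int))).
MGU = { T ↦ either(float, int), S1 ↦ io(either(either(float, int), either(float, int))), S2 ↦ either(either(float, int), either(float, int)) }, so S2 ↦ either(either(float, int), either(float, int)).

either(either(float, int), either(float, int))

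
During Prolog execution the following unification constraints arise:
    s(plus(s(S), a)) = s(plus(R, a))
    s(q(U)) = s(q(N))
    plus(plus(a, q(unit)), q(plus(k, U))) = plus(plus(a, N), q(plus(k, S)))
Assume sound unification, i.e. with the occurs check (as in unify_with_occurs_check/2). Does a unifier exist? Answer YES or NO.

YES

Decompose s/1: plus(s(S), a) = plus(R, a).
Decompose plus/2: s(S) = R,  a = a.
Bind R := s(S); no other remaining equation mentions R.
Delete trivial equation a = a.
Decompose s/1: q(U) = q(N).
Decompose q/1: U = N.
Bind U := N; substituting into the remaining equation gives: plus(plus(a, q(unit)), q(plus(k, N))) = plus(plus(a, N), q(plus(k, S))).
Decompose plus/2: plus(a, q(unit)) = plus(a, N),  q(plus(k, N)) = q(plus(k, S)).
Decompose plus/2: a = a,  q(unit) = N.
Delete trivial equation a = a.
Bind N := q(unit); substituting into the remaining equation gives: q(plus(k, q(unit))) = q(plus(k, S)). Substituting into the earlier binding gives U := q(unit).
Decompose q/1: plus(k, q(unit)) = plus(k, S).
Decompose plus/2: k = k,  q(unit) = S.
Delete trivial equation k = k.
Bind S := q(unit). Substituting into the earlier binding gives R := s(q(unit)).
No equations remain and no clash or occurs-check failure arose, so a unifier exists.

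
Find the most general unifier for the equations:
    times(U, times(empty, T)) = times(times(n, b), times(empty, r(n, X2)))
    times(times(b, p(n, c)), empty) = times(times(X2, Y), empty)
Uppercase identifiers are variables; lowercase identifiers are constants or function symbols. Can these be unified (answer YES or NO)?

Decompose times/2: U = times(n, b),  times(empty, T) = times(empty, r(n, X2)).
Bind U := times(n, b); no other remaining equation mentions U.
Decompose times/2: empty = empty,  T = r(n, X2).
Delete trivial equation empty = empty.
Bind T := r(n, X2); no other remaining equation mentions T.
Decompose times/2: times(b, p(n, c)) = times(X2, Y),  empty = empty.
Decompose times/2: b = X2,  p(n, c) = Y.
Bind X2 := b; no other remaining equation mentions X2. Substituting into the earlier binding gives T := r(n, b).
Bind Y := p(n, c); no other remaining equation mentions Y.
Delete trivial equation empty = empty.
No equations remain and no clash or occurs-check failure arose, so a unifier exists.

YES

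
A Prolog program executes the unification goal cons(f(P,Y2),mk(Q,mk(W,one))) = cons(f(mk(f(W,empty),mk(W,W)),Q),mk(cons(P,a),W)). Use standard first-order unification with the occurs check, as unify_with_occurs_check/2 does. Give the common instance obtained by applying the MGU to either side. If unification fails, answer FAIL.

Decompose cons/2: f(P,Y2) = f(mk(f(W,empty),mk(W,W)),Q),  mk(Q,mk(W,one)) = mk(cons(P,a),W).
Decompose f/2: P = mk(f(W,empty),mk(W,W)),  Y2 = Q.
Bind P := mk(f(W,empty),mk(W,W)); substituting into the one remaining equation that mentions P gives: mk(Q,mk(W,one)) = mk(cons(mk(f(W,empty),mk(W,W)),a),W).
Bind Y2 := Q; no other remaining equation mentions Y2.
Decompose mk/2: Q = cons(mk(f(W,empty),mk(W,W)),a),  mk(W,one) = W.
Bind Q := cons(mk(f(W,empty),mk(W,W)),a); no other remaining equation mentions Q. Substituting into the earlier binding gives Y2 := cons(mk(f(W,empty),mk(W,W)),a).
Occurs check fails: W occurs in mk(W,one); the equation W = mk(W,one) has no finite solution.

FAIL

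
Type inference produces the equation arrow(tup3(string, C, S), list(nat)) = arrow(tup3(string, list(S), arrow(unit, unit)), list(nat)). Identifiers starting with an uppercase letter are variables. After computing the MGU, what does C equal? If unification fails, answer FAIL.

list(arrow(unit, unit))

Decompose arrow/2: tup3(string, C, S) = tup3(string, list(S), arrow(unit, unit)),  list(nat) = list(nat).
Decompose tup3/3: string = string,  C = list(S),  S = arrow(unit, unit).
Delete trivial equation string = string.
Bind C := list(S); no other remaining equation mentions C.
Bind S := arrow(unit, unit); no other remaining equation mentions S. Substituting into the earlier binding gives C := list(arrow(unit, unit)).
Delete trivial equation list(nat) = list(nat).
MGU = { C -> list(arrow(unit, unit)), S -> arrow(unit, unit) }, so C -> list(arrow(unit, unit)).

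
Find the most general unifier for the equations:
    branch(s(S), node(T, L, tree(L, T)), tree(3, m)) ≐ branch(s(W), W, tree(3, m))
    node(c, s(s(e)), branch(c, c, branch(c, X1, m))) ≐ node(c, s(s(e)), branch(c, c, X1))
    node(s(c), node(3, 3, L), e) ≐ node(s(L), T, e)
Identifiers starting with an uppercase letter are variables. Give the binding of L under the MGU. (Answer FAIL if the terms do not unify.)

Decompose branch/3: s(S) ≐ s(W),  node(T, L, tree(L, T)) ≐ W,  tree(3, m) ≐ tree(3, m).
Decompose s/1: S ≐ W.
Bind S := W; no other remaining equation mentions S.
Bind W := node(T, L, tree(L, T)); no other remaining equation mentions W. Substituting into the earlier binding gives S := node(T, L, tree(L, T)).
Delete trivial equation tree(3, m) ≐ tree(3, m).
Decompose node/3: c ≐ c,  s(s(e)) ≐ s(s(e)),  branch(c, c, branch(c, X1, m)) ≐ branch(c, c, X1).
Delete trivial equation c ≐ c.
Delete trivial equation s(s(e)) ≐ s(s(e)).
Decompose branch/3: c ≐ c,  c ≐ c,  branch(c, X1, m) ≐ X1.
Delete trivial equation c ≐ c.
Delete trivial equation c ≐ c.
Occurs check fails: X1 occurs in branch(c, X1, m); the equation X1 ≐ branch(c, X1, m) has no finite solution.

FAIL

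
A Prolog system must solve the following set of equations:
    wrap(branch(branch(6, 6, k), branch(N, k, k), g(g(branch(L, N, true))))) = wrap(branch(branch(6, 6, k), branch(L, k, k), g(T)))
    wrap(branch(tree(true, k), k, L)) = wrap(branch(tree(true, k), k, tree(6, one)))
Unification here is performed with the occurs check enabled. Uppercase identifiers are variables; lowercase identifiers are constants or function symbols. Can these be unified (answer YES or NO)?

Decompose wrap/1: branch(branch(6, 6, k), branch(N, k, k), g(g(branch(L, N, true)))) = branch(branch(6, 6, k), branch(L, k, k), g(T)).
Decompose branch/3: branch(6, 6, k) = branch(6, 6, k),  branch(N, k, k) = branch(L, k, k),  g(g(branch(L, N, true))) = g(T).
Delete trivial equation branch(6, 6, k) = branch(6, 6, k).
Decompose branch/3: N = L,  k = k,  k = k.
Bind N := L; substituting into the one remaining equation that mentions N gives: g(g(branch(L, L, true))) = g(T).
Delete trivial equation k = k.
Delete trivial equation k = k.
Decompose g/1: g(branch(L, L, true)) = T.
Bind T := g(branch(L, L, true)); no other remaining equation mentions T.
Decompose wrap/1: branch(tree(true, k), k, L) = branch(tree(true, k), k, tree(6, one)).
Decompose branch/3: tree(true, k) = tree(true, k),  k = k,  L = tree(6, one).
Delete trivial equation tree(true, k) = tree(true, k).
Delete trivial equation k = k.
Bind L := tree(6, one). Substituting into the earlier bindings gives N := tree(6, one), T := g(branch(tree(6, one), tree(6, one), true)).
No equations remain and no clash or occurs-check failure arose, so a unifier exists.

YES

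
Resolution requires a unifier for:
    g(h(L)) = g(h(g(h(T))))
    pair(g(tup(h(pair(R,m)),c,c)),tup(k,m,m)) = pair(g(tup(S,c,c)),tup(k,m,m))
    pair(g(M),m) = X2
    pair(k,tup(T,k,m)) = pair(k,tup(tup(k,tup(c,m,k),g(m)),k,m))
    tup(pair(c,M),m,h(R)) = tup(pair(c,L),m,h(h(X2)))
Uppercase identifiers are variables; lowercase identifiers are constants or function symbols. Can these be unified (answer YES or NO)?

Decompose g/1: h(L) = h(g(h(T))).
Decompose h/1: L = g(h(T)).
Bind L := g(h(T)); substituting into the one remaining equation that mentions L gives: tup(pair(c,M),m,h(R)) = tup(pair(c,g(h(T))),m,h(h(X2))).
Decompose pair/2: g(tup(h(pair(R,m)),c,c)) = g(tup(S,c,c)),  tup(k,m,m) = tup(k,m,m).
Decompose g/1: tup(h(pair(R,m)),c,c) = tup(S,c,c).
Decompose tup/3: h(pair(R,m)) = S,  c = c,  c = c.
Bind S := h(pair(R,m)); no other remaining equation mentions S.
Delete trivial equation c = c.
Delete trivial equation c = c.
Delete trivial equation tup(k,m,m) = tup(k,m,m).
Bind X2 := pair(g(M),m); substituting into the one remaining equation that mentions X2 gives: tup(pair(c,M),m,h(R)) = tup(pair(c,g(h(T))),m,h(h(pair(g(M),m)))).
Decompose pair/2: k = k,  tup(T,k,m) = tup(tup(k,tup(c,m,k),g(m)),k,m).
Delete trivial equation k = k.
Decompose tup/3: T = tup(k,tup(c,m,k),g(m)),  k = k,  m = m.
Bind T := tup(k,tup(c,m,k),g(m)); substituting into the one remaining equation that mentions T gives: tup(pair(c,M),m,h(R)) = tup(pair(c,g(h(tup(k,tup(c,m,k),g(m))))),m,h(h(pair(g(M),m)))). Substituting into the earlier binding gives L := g(h(tup(k,tup(c,m,k),g(m)))).
Delete trivial equation k = k.
Delete trivial equation m = m.
Decompose tup/3: pair(c,M) = pair(c,g(h(tup(k,tup(c,m,k),g(m))))),  m = m,  h(R) = h(h(pair(g(M),m))).
Decompose pair/2: c = c,  M = g(h(tup(k,tup(c,m,k),g(m)))).
Delete trivial equation c = c.
Bind M := g(h(tup(k,tup(c,m,k),g(m)))); substituting into the one remaining equation that mentions M gives: h(R) = h(h(pair(g(g(h(tup(k,tup(c,m,k),g(m))))),m))). Substituting into the earlier binding gives X2 := pair(g(g(h(tup(k,tup(c,m,k),g(m))))),m).
Delete trivial equation m = m.
Decompose h/1: R = h(pair(g(g(h(tup(k,tup(c,m,k),g(m))))),m)).
Bind R := h(pair(g(g(h(tup(k,tup(c,m,k),g(m))))),m)). Substituting into the earlier binding gives S := h(pair(h(pair(g(g(h(tup(k,tup(c,m,k),g(m))))),m)),m)).
No equations remain and no clash or occurs-check failure arose, so a unifier exists.

YES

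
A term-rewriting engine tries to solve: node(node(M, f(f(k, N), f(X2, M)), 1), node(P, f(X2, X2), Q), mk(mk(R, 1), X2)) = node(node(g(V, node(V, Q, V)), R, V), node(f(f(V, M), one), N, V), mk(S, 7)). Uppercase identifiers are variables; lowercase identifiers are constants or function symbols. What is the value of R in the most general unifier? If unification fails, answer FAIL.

Decompose node/3: node(M, f(f(k, N), f(X2, M)), 1) = node(g(V, node(V, Q, V)), R, V),  node(P, f(X2, X2), Q) = node(f(f(V, M), one), N, V),  mk(mk(R, 1), X2) = mk(S, 7).
Decompose node/3: M = g(V, node(V, Q, V)),  f(f(k, N), f(X2, M)) = R,  1 = V.
Bind M := g(V, node(V, Q, V)); substituting into the 2 remaining equations that mention M gives: f(f(k, N), f(X2, g(V, node(V, Q, V)))) = R,  node(P, f(X2, X2), Q) = node(f(f(V, g(V, node(V, Q, V))), one), N, V).
Bind R := f(f(k, N), f(X2, g(V, node(V, Q, V)))); substituting into the one remaining equation that mentions R gives: mk(mk(f(f(k, N), f(X2, g(V, node(V, Q, V)))), 1), X2) = mk(S, 7).
Bind V := 1; substituting into the remaining equations gives: node(P, f(X2, X2), Q) = node(f(f(1, g(1, node(1, Q, 1))), one), N, 1),  mk(mk(f(f(k, N), f(X2, g(1, node(1, Q, 1)))), 1), X2) = mk(S, 7). Substituting into the earlier bindings gives M := g(1, node(1, Q, 1)), R := f(f(k, N), f(X2, g(1, node(1, Q, 1)))).
Decompose node/3: P = f(f(1, g(1, node(1, Q, 1))), one),  f(X2, X2) = N,  Q = 1.
Bind P := f(f(1, g(1, node(1, Q, 1))), one); no other remaining equation mentions P.
Bind N := f(X2, X2); substituting into the one remaining equation that mentions N gives: mk(mk(f(f(k, f(X2, X2)), f(X2, g(1, node(1, Q, 1)))), 1), X2) = mk(S, 7). Substituting into the earlier binding gives R := f(f(k, f(X2, X2)), f(X2, g(1, node(1, Q, 1)))).
Bind Q := 1; substituting into the remaining equation gives: mk(mk(f(f(k, f(X2, X2)), f(X2, g(1, node(1, 1, 1)))), 1), X2) = mk(S, 7). Substituting into the earlier bindings gives M := g(1, node(1, 1, 1)), R := f(f(k, f(X2, X2)), f(X2, g(1, node(1, 1, 1)))), P := f(f(1, g(1, node(1, 1, 1))), one).
Decompose mk/2: mk(f(f(k, f(X2, X2)), f(X2, g(1, node(1, 1, 1)))), 1) = S,  X2 = 7.
Bind S := mk(f(f(k, f(X2, X2)), f(X2, g(1, node(1, 1, 1)))), 1); no other remaining equation mentions S.
Bind X2 := 7. Substituting into the earlier bindings gives R := f(f(k, f(7, 7)), f(7, g(1, node(1, 1, 1)))), N := f(7, 7), S := mk(f(f(k, f(7, 7)), f(7, g(1, node(1, 1, 1)))), 1).
MGU = { M -> g(1, node(1, 1, 1)), R -> f(f(k, f(7, 7)), f(7, g(1, node(1, 1, 1)))), V -> 1, P -> f(f(1, g(1, node(1, 1, 1))), one), N -> f(7, 7), Q -> 1, S -> mk(f(f(k, f(7, 7)), f(7, g(1, node(1, 1, 1)))), 1), X2 -> 7 }, so R -> f(f(k, f(7, 7)), f(7, g(1, node(1, 1, 1)))).

f(f(k, f(7, 7)), f(7, g(1, node(1, 1, 1))))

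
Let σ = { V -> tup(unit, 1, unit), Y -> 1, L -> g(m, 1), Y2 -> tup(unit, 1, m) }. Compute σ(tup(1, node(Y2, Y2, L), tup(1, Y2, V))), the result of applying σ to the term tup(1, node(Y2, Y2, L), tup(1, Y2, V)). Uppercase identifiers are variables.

Replace each occurrence of V with tup(unit, 1, unit).
Replace each occurrence of L with g(m, 1).
Replace each occurrence of Y2 with tup(unit, 1, m).
Result: tup(1, node(tup(unit, 1, m), tup(unit, 1, m), g(m, 1)), tup(1, tup(unit, 1, m), tup(unit, 1, unit))).

tup(1, node(tup(unit, 1, m), tup(unit, 1, m), g(m, 1)), tup(1, tup(unit, 1, m), tup(unit, 1, unit)))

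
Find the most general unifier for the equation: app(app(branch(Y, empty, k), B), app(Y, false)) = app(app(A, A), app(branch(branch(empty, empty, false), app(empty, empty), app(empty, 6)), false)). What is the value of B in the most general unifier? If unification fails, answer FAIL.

branch(branch(branch(empty, empty, false), app(empty, empty), app(empty, 6)), empty, k)

Decompose app/2: app(branch(Y, empty, k), B) = app(A, A),  app(Y, false) = app(branch(branch(empty, empty, false), app(empty, empty), app(empty, 6)), false).
Decompose app/2: branch(Y, empty, k) = A,  B = A.
Bind A := branch(Y, empty, k); substituting into the one remaining equation that mentions A gives: B = branch(Y, empty, k).
Bind B := branch(Y, empty, k); no other remaining equation mentions B.
Decompose app/2: Y = branch(branch(empty, empty, false), app(empty, empty), app(empty, 6)),  false = false.
Bind Y := branch(branch(empty, empty, false), app(empty, empty), app(empty, 6)); no other remaining equation mentions Y. Substituting into the earlier bindings gives A := branch(branch(branch(empty, empty, false), app(empty, empty), app(empty, 6)), empty, k), B := branch(branch(branch(empty, empty, false), app(empty, empty), app(empty, 6)), empty, k).
Delete trivial equation false = false.
MGU = { A := branch(branch(branch(empty, empty, false), app(empty, empty), app(empty, 6)), empty, k), B := branch(branch(branch(empty, empty, false), app(empty, empty), app(empty, 6)), empty, k), Y := branch(branch(empty, empty, false), app(empty, empty), app(empty, 6)) }, so B := branch(branch(branch(empty, empty, false), app(empty, empty), app(empty, 6)), empty, k).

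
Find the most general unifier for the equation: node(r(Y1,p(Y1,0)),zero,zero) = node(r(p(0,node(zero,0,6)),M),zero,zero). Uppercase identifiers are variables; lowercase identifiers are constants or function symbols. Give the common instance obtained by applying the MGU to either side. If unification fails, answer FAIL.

Decompose node/3: r(Y1,p(Y1,0)) = r(p(0,node(zero,0,6)),M),  zero = zero,  zero = zero.
Decompose r/2: Y1 = p(0,node(zero,0,6)),  p(Y1,0) = M.
Bind Y1 := p(0,node(zero,0,6)); substituting into the one remaining equation that mentions Y1 gives: p(p(0,node(zero,0,6)),0) = M.
Bind M := p(p(0,node(zero,0,6)),0); no other remaining equation mentions M.
Delete trivial equation zero = zero.
Delete trivial equation zero = zero.
Applying the MGU to either side gives node(r(p(0,node(zero,0,6)),p(p(0,node(zero,0,6)),0)),zero,zero).

node(r(p(0,node(zero,0,6)),p(p(0,node(zero,0,6)),0)),zero,zero)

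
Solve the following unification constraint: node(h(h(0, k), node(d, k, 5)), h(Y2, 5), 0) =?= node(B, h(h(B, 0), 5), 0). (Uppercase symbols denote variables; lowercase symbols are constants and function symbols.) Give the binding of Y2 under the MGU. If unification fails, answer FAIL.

Decompose node/3: h(h(0, k), node(d, k, 5)) =?= B,  h(Y2, 5) =?= h(h(B, 0), 5),  0 =?= 0.
Bind B := h(h(0, k), node(d, k, 5)); substituting into the one remaining equation that mentions B gives: h(Y2, 5) =?= h(h(h(h(0, k), node(d, k, 5)), 0), 5).
Decompose h/2: Y2 =?= h(h(h(0, k), node(d, k, 5)), 0),  5 =?= 5.
Bind Y2 := h(h(h(0, k), node(d, k, 5)), 0); no other remaining equation mentions Y2.
Delete trivial equation 5 =?= 5.
Delete trivial equation 0 =?= 0.
MGU = { B := h(h(0, k), node(d, k, 5)), Y2 := h(h(h(0, k), node(d, k, 5)), 0) }, so Y2 := h(h(h(0, k), node(d, k, 5)), 0).

h(h(h(0, k), node(d, k, 5)), 0)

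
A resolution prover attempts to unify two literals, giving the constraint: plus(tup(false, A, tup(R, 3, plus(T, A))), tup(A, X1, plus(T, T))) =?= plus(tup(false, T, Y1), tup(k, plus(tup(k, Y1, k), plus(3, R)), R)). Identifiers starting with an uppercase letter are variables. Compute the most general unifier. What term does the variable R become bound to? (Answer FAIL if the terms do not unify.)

Decompose plus/2: tup(false, A, tup(R, 3, plus(T, A))) =?= tup(false, T, Y1),  tup(A, X1, plus(T, T)) =?= tup(k, plus(tup(k, Y1, k), plus(3, R)), R).
Decompose tup/3: false =?= false,  A =?= T,  tup(R, 3, plus(T, A)) =?= Y1.
Delete trivial equation false =?= false.
Bind A := T; substituting into the remaining equations gives: tup(R, 3, plus(T, T)) =?= Y1,  tup(T, X1, plus(T, T)) =?= tup(k, plus(tup(k, Y1, k), plus(3, R)), R).
Bind Y1 := tup(R, 3, plus(T, T)); substituting into the remaining equation gives: tup(T, X1, plus(T, T)) =?= tup(k, plus(tup(k, tup(R, 3, plus(T, T)), k), plus(3, R)), R).
Decompose tup/3: T =?= k,  X1 =?= plus(tup(k, tup(R, 3, plus(T, T)), k), plus(3, R)),  plus(T, T) =?= R.
Bind T := k; substituting into the remaining equations gives: X1 =?= plus(tup(k, tup(R, 3, plus(k, k)), k), plus(3, R)),  plus(k, k) =?= R. Substituting into the earlier bindings gives A := k, Y1 := tup(R, 3, plus(k, k)).
Bind X1 := plus(tup(k, tup(R, 3, plus(k, k)), k), plus(3, R)); no other remaining equation mentions X1.
Bind R := plus(k, k). Substituting into the earlier bindings gives Y1 := tup(plus(k, k), 3, plus(k, k)), X1 := plus(tup(k, tup(plus(k, k), 3, plus(k, k)), k), plus(3, plus(k, k))).
MGU = { A := k, Y1 := tup(plus(k, k), 3, plus(k, k)), T := k, X1 := plus(tup(k, tup(plus(k, k), 3, plus(k, k)), k), plus(3, plus(k, k))), R := plus(k, k) }, so R := plus(k, k).

plus(k, k)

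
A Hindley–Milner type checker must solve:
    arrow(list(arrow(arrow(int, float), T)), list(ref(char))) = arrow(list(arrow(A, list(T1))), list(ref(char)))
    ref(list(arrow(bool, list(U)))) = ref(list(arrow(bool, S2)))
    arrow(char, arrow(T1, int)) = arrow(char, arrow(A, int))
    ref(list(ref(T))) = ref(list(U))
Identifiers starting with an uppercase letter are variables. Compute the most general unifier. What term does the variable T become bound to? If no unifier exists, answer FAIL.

list(arrow(int, float))

Decompose arrow/2: list(arrow(arrow(int, float), T)) = list(arrow(A, list(T1))),  list(ref(char)) = list(ref(char)).
Decompose list/1: arrow(arrow(int, float), T) = arrow(A, list(T1)).
Decompose arrow/2: arrow(int, float) = A,  T = list(T1).
Bind A := arrow(int, float); substituting into the one remaining equation that mentions A gives: arrow(char, arrow(T1, int)) = arrow(char, arrow(arrow(int, float), int)).
Bind T := list(T1); substituting into the one remaining equation that mentions T gives: ref(list(ref(list(T1)))) = ref(list(U)).
Delete trivial equation list(ref(char)) = list(ref(char)).
Decompose ref/1: list(arrow(bool, list(U))) = list(arrow(bool, S2)).
Decompose list/1: arrow(bool, list(U)) = arrow(bool, S2).
Decompose arrow/2: bool = bool,  list(U) = S2.
Delete trivial equation bool = bool.
Bind S2 := list(U); no other remaining equation mentions S2.
Decompose arrow/2: char = char,  arrow(T1, int) = arrow(arrow(int, float), int).
Delete trivial equation char = char.
Decompose arrow/2: T1 = arrow(int, float),  int = int.
Bind T1 := arrow(int, float); substituting into the one remaining equation that mentions T1 gives: ref(list(ref(list(arrow(int, float))))) = ref(list(U)). Substituting into the earlier binding gives T := list(arrow(int, float)).
Delete trivial equation int = int.
Decompose ref/1: list(ref(list(arrow(int, float)))) = list(U).
Decompose list/1: ref(list(arrow(int, float))) = U.
Bind U := ref(list(arrow(int, float))). Substituting into the earlier binding gives S2 := list(ref(list(arrow(int, float)))).
MGU = { A := arrow(int, float), T := list(arrow(int, float)), S2 := list(ref(list(arrow(int, float)))), T1 := arrow(int, float), U := ref(list(arrow(int, float))) }, so T := list(arrow(int, float)).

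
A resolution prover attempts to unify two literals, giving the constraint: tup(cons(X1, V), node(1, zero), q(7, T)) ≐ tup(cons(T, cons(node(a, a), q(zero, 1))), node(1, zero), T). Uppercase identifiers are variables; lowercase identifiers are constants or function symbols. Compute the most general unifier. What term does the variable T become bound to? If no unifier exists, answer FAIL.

FAIL

Decompose tup/3: cons(X1, V) ≐ cons(T, cons(node(a, a), q(zero, 1))),  node(1, zero) ≐ node(1, zero),  q(7, T) ≐ T.
Decompose cons/2: X1 ≐ T,  V ≐ cons(node(a, a), q(zero, 1)).
Bind X1 := T; no other remaining equation mentions X1.
Bind V := cons(node(a, a), q(zero, 1)); no other remaining equation mentions V.
Delete trivial equation node(1, zero) ≐ node(1, zero).
Occurs check fails: T occurs in q(7, T); the equation T ≐ q(7, T) has no finite solution.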